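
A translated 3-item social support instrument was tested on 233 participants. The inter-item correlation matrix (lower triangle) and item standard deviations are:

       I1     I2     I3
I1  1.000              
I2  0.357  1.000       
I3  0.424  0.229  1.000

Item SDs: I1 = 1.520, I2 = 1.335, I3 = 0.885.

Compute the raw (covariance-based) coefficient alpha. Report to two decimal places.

Σσ²ᵢ = 1.520² + 1.335² + 0.885² = 4.8758
Covariances σ_ij = r_ij · s_i · s_j:
  σ(I1,I2) = 0.357 × 1.520 × 1.335 = 0.7244
  σ(I1,I3) = 0.424 × 1.520 × 0.885 = 0.5704
  σ(I2,I3) = 0.229 × 1.335 × 0.885 = 0.2706
σ²_T = Σσ²ᵢ + 2·Σσ_ij = 4.8758 + 2 × 1.5654 = 8.0066
α = (3/2)·(1 − 4.8758/8.0066) = 0.59

α = 0.59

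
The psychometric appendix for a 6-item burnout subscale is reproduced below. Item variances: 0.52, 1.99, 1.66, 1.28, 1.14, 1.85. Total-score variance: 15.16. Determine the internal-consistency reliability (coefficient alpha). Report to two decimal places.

Σσ²ᵢ = 0.52 + 1.99 + 1.66 + 1.28 + 1.14 + 1.85 = 8.44
α = (k/(k−1))·(1 − Σσ²ᵢ/Var(T)) = (6/5)·(1 − 8.44/15.16) = 0.53

α = 0.53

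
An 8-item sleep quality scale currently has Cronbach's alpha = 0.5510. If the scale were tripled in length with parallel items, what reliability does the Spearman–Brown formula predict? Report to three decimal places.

predicted reliability = 0.786

Length factor m = 3
α' = m·α / (1 + (m−1)·α)
   = 3 × 0.5510 / (1 + (3 − 1) × 0.5510)
   = 1.6530 / 2.1020 = 0.786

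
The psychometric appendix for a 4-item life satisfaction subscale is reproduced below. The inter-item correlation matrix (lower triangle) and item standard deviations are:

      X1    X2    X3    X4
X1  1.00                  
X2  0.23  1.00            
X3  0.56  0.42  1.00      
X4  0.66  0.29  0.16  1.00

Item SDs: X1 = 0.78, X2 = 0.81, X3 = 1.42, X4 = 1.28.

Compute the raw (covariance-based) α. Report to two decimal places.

α = 0.67

Σσ²ᵢ = 0.78² + 0.81² + 1.42² + 1.28² = 4.9193
Covariances σ_ij = r_ij · s_i · s_j:
  σ(X1,X2) = 0.23 × 0.78 × 0.81 = 0.1453
  σ(X1,X3) = 0.56 × 0.78 × 1.42 = 0.6203
  σ(X1,X4) = 0.66 × 0.78 × 1.28 = 0.6589
  σ(X2,X3) = 0.42 × 0.81 × 1.42 = 0.4831
  σ(X2,X4) = 0.29 × 0.81 × 1.28 = 0.3007
  σ(X3,X4) = 0.16 × 1.42 × 1.28 = 0.2908
σ²_T = Σσ²ᵢ + 2·Σσ_ij = 4.9193 + 2 × 2.4991 = 9.9175
α = (4/3)·(1 − 4.9193/9.9175) = 0.67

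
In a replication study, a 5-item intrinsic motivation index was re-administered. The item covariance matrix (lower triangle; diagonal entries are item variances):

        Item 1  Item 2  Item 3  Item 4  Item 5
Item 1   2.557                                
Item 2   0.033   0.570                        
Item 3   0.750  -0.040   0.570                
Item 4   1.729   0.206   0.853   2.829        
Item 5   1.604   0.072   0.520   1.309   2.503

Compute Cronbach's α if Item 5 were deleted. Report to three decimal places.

Cronbach's α = 0.693

Remaining items: Item 1, Item 2, Item 3, Item 4 (k = 4).
sum of item variances = 2.557 + 0.570 + 0.570 + 2.829 = 6.526
Var(T) = 6.526 + 2 × 3.531 = 13.588
α (item deleted) = (4/3)·(1 − 6.526/13.588) = 0.693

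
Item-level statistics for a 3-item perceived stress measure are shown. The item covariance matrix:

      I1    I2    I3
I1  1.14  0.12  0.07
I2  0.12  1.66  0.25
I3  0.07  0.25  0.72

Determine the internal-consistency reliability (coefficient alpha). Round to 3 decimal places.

ΣVar(i) = 1.14 + 1.66 + 0.72 = 3.52
Σ_{i<j} σ_ij = 0.44
Var(T) = 3.52 + 2 × 0.44 = 4.40
α = (k/(k−1))·(1 − ΣVar(i)/Var(T)) = (3/2)·(1 − 3.52/4.40) = 0.300

α = 0.300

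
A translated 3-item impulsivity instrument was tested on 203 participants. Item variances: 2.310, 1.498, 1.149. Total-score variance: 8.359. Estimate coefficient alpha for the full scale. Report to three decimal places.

α = 0.610

sum of item variances = 2.310 + 1.498 + 1.149 = 4.957
α = (k/(k−1))·(1 − sum of item variances/total variance) = (3/2)·(1 − 4.957/8.359) = 0.610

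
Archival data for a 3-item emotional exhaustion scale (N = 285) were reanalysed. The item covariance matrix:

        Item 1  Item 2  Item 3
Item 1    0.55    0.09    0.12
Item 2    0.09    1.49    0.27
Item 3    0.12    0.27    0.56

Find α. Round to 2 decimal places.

Σσ²ᵢ = 0.55 + 1.49 + 0.56 = 2.60
Σ_{i<j} σ_ij = 0.48
σ²_total = 2.60 + 2 × 0.48 = 3.56
α = (k/(k−1))·(1 − Σσ²ᵢ/σ²_total) = (3/2)·(1 − 2.60/3.56) = 0.40

α = 0.40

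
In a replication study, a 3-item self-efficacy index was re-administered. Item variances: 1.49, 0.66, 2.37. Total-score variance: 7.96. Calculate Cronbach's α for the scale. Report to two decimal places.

Cronbach's α = 0.65

Σσ²ᵢ = 1.49 + 0.66 + 2.37 = 4.52
α = (k/(k−1))·(1 − Σσ²ᵢ/σ²_total) = (3/2)·(1 − 4.52/7.96) = 0.65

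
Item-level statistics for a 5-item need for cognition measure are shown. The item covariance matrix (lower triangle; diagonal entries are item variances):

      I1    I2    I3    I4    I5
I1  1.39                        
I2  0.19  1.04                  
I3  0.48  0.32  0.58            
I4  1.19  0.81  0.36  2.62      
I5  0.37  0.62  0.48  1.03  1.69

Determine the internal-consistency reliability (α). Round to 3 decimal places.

α = 0.769

ΣVar(i) = 1.39 + 1.04 + 0.58 + 2.62 + 1.69 = 7.32
Sum of the distinct covariances = 5.85
total variance = 7.32 + 2 × 5.85 = 19.02
α = (k/(k−1))·(1 − ΣVar(i)/total variance) = (5/4)·(1 − 7.32/19.02) = 0.769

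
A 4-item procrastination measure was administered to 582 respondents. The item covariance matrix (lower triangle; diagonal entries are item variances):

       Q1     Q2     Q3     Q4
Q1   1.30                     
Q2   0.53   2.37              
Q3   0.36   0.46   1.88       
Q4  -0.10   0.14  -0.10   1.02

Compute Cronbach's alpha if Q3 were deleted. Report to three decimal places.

Remaining items: Q1, Q2, Q4 (k = 3).
Σσ²ᵢ = 1.30 + 2.37 + 1.02 = 4.69
σ²_T = 4.69 + 2 × 0.57 = 5.83
α (item deleted) = (3/2)·(1 − 4.69/5.83) = 0.293

α = 0.293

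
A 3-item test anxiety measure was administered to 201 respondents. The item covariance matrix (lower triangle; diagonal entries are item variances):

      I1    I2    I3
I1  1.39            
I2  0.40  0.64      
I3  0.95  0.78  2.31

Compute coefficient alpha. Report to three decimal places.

α = 0.743

Σσ²ᵢ = 1.39 + 0.64 + 2.31 = 4.34
Σ_{i<j} σ_ij = 2.13
Var(T) = 4.34 + 2 × 2.13 = 8.60
α = (k/(k−1))·(1 − Σσ²ᵢ/Var(T)) = (3/2)·(1 − 4.34/8.60) = 0.743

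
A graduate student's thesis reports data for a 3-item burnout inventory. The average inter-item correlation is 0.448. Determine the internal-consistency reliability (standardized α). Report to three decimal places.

Standardized α = k·r̄ / (1 + (k−1)·r̄) = 3 × 0.448 / (1 + 2 × 0.448)
  = 1.3440 / 1.8960 = 0.709

α = 0.709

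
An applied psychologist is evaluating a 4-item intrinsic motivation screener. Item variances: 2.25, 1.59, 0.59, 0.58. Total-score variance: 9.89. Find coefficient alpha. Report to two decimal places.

α = 0.66

Σσᵢ² = 2.25 + 1.59 + 0.59 + 0.58 = 5.01
α = (k/(k−1))·(1 − Σσᵢ²/σ²_T) = (4/3)·(1 − 5.01/9.89) = 0.66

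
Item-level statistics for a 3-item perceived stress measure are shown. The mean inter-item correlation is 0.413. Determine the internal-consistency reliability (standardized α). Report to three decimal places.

Standardized α = k·r̄ / (1 + (k−1)·r̄) = 3 × 0.413 / (1 + 2 × 0.413)
  = 1.2390 / 1.8260 = 0.679

standardized α = 0.679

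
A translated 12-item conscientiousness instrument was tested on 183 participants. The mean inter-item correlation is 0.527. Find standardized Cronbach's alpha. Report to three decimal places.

α = 0.930

Standardized α = k·r̄ / (1 + (k−1)·r̄) = 12 × 0.527 / (1 + 11 × 0.527)
  = 6.3240 / 6.7970 = 0.930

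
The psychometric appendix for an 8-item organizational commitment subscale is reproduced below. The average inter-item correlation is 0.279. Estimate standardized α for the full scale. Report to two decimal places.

Standardized α = k·r̄ / (1 + (k−1)·r̄) = 8 × 0.279 / (1 + 7 × 0.279)
  = 2.2320 / 2.9530 = 0.76

α = 0.76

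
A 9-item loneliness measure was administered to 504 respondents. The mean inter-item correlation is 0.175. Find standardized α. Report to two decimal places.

Standardized α = k·r̄ / (1 + (k−1)·r̄) = 9 × 0.175 / (1 + 8 × 0.175)
  = 1.5750 / 2.4000 = 0.66

α = 0.66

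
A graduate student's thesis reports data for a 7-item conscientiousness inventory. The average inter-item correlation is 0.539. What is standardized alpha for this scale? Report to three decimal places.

α = 0.891

Standardized α = k·r̄ / (1 + (k−1)·r̄) = 7 × 0.539 / (1 + 6 × 0.539)
  = 3.7730 / 4.2340 = 0.891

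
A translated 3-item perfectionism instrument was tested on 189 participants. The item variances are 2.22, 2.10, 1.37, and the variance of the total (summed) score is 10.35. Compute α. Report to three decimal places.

Σσᵢ² = 2.22 + 2.10 + 1.37 = 5.69
α = (k/(k−1))·(1 − Σσᵢ²/σ²_T) = (3/2)·(1 − 5.69/10.35) = 0.675

α = 0.675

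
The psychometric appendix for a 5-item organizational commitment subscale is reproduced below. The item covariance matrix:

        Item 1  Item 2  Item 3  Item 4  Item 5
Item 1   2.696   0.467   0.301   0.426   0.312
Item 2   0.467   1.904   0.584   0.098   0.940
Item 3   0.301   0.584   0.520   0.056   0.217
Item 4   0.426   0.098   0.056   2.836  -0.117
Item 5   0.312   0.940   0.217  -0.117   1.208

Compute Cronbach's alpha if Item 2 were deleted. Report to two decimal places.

Remaining items: Item 1, Item 3, Item 4, Item 5 (k = 4).
Σσ²ᵢ = 2.696 + 0.520 + 2.836 + 1.208 = 7.260
total variance = 7.260 + 2 × 1.195 = 9.650
α (item deleted) = (4/3)·(1 − 7.260/9.650) = 0.33

α = 0.33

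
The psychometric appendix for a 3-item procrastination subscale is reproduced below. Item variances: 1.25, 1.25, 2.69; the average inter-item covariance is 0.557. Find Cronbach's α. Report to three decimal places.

α = 0.588

Σσ²ᵢ = 1.25 + 1.25 + 2.69 = 5.19
Sum of the 3 distinct covariances = 3 × 0.557 = 1.671
σ²_T = Σσ²ᵢ + 2·Σcov = 5.19 + 2 × 1.671 = 8.532
α = (3/2)·(1 − 5.19/8.532) = 0.588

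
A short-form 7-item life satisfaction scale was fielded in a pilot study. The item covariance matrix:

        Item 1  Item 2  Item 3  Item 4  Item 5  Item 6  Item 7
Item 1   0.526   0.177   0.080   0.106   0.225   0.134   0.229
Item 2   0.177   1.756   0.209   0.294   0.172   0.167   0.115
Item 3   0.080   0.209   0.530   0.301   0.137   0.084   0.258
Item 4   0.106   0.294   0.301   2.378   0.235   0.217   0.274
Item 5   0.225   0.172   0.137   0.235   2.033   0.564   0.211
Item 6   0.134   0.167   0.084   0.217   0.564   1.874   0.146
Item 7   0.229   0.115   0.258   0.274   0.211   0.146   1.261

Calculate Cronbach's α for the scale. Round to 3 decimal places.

Σσᵢ² = 0.526 + 1.756 + 0.530 + 2.378 + 2.033 + 1.874 + 1.261 = 10.358
Sum of off-diagonal covariances = 4.335
σ²_total = 10.358 + 2 × 4.335 = 19.028
α = (k/(k−1))·(1 − Σσᵢ²/σ²_total) = (7/6)·(1 − 10.358/19.028) = 0.532

Cronbach's α = 0.532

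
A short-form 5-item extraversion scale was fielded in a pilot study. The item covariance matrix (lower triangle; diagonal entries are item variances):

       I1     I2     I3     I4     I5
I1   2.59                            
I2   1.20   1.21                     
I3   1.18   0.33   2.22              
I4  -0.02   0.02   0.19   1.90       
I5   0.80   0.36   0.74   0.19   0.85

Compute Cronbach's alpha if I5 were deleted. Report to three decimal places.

Remaining items: I1, I2, I3, I4 (k = 4).
Σσ²ᵢ = 2.59 + 1.21 + 2.22 + 1.90 = 7.92
Var(T) = 7.92 + 2 × 2.90 = 13.72
α (item deleted) = (4/3)·(1 − 7.92/13.72) = 0.564

α = 0.564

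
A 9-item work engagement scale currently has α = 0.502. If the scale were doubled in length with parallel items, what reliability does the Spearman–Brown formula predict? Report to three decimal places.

Length factor m = 2
α' = m·α / (1 + (m−1)·α)
   = 2 × 0.502 / (1 + (2 − 1) × 0.502)
   = 1.0040 / 1.5020 = 0.668

predicted reliability = 0.668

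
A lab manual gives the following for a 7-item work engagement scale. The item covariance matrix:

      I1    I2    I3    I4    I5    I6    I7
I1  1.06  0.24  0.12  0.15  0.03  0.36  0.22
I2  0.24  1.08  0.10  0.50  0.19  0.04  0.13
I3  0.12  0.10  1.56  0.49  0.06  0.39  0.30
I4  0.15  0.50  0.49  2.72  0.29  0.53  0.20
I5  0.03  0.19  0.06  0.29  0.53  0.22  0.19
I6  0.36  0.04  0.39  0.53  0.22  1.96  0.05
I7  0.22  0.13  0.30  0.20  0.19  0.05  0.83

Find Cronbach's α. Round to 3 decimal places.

α = 0.579

sum of item variances = 1.06 + 1.08 + 1.56 + 2.72 + 0.53 + 1.96 + 0.83 = 9.74
Sum of the distinct covariances = 4.80
Var(T) = 9.74 + 2 × 4.80 = 19.34
α = (k/(k−1))·(1 − sum of item variances/Var(T)) = (7/6)·(1 − 9.74/19.34) = 0.579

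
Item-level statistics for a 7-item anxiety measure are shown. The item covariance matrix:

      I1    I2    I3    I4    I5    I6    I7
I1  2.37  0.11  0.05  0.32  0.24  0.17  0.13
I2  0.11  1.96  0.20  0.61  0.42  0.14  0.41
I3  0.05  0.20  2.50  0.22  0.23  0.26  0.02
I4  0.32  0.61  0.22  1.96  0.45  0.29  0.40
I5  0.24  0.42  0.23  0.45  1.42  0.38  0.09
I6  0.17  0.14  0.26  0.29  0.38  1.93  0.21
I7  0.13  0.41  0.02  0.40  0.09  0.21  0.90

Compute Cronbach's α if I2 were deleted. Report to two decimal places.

Remaining items: I1, I3, I4, I5, I6, I7 (k = 6).
sum of item variances = 2.37 + 2.50 + 1.96 + 1.42 + 1.93 + 0.90 = 11.08
σ²_total = 11.08 + 2 × 3.46 = 18.00
α (item deleted) = (6/5)·(1 − 11.08/18.00) = 0.46

α = 0.46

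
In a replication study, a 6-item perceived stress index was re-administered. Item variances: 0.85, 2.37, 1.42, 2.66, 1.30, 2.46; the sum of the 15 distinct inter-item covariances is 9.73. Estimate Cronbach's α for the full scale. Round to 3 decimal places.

sum of item variances = 0.85 + 2.37 + 1.42 + 2.66 + 1.30 + 2.46 = 11.06
Sum of distinct covariances = 9.73
Var(T) = sum of item variances + 2·Σcov = 11.06 + 2 × 9.73 = 30.52
α = (6/5)·(1 − 11.06/30.52) = 0.765

α = 0.765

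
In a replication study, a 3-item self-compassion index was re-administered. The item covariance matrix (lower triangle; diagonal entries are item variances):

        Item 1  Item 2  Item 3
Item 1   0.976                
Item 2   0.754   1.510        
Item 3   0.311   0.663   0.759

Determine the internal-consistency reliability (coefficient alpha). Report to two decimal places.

α = 0.77

sum of item variances = 0.976 + 1.510 + 0.759 = 3.245
Σ_{i<j} σ_ij = 1.728
σ²_total = 3.245 + 2 × 1.728 = 6.701
α = (k/(k−1))·(1 − sum of item variances/σ²_total) = (3/2)·(1 − 3.245/6.701) = 0.77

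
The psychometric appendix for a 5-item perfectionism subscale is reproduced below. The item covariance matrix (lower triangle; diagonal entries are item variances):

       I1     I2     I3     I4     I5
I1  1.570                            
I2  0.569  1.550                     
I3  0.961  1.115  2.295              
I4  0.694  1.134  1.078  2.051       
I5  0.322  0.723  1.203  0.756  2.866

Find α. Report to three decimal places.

Σσ²ᵢ = 1.570 + 1.550 + 2.295 + 2.051 + 2.866 = 10.332
Σ_{i<j} σ_ij = 8.555
Var(T) = 10.332 + 2 × 8.555 = 27.442
α = (k/(k−1))·(1 − Σσ²ᵢ/Var(T)) = (5/4)·(1 − 10.332/27.442) = 0.779

α = 0.779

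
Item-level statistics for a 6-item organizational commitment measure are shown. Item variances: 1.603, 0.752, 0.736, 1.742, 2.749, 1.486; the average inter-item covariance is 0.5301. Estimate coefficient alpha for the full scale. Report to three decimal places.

coefficient alpha = 0.764

Σσ²ᵢ = 1.603 + 0.752 + 0.736 + 1.742 + 2.749 + 1.486 = 9.068
Sum of the 15 distinct covariances = 15 × 0.5301 = 7.9515
σ²_T = Σσ²ᵢ + 2·Σcov = 9.068 + 2 × 7.9515 = 24.9710
α = (6/5)·(1 − 9.068/24.9710) = 0.764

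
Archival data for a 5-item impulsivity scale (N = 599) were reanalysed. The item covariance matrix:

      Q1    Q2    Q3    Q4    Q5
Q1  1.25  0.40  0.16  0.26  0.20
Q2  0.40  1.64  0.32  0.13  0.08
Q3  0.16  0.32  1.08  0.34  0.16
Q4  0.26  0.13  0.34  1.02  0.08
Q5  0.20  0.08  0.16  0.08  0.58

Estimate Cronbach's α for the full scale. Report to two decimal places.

Cronbach's α = 0.54

Σσᵢ² = 1.25 + 1.64 + 1.08 + 1.02 + 0.58 = 5.57
Sum of off-diagonal covariances = 2.13
σ²_total = 5.57 + 2 × 2.13 = 9.83
α = (k/(k−1))·(1 − Σσᵢ²/σ²_total) = (5/4)·(1 − 5.57/9.83) = 0.54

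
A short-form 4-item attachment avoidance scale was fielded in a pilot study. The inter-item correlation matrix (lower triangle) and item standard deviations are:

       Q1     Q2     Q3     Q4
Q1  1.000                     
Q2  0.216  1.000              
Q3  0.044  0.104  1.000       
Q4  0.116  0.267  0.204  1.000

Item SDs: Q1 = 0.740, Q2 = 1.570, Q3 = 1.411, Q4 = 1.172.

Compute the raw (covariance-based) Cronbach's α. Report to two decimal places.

Cronbach's α = 0.42

Σσ²ᵢ = 0.740² + 1.570² + 1.411² + 1.172² = 6.3770
Covariances σ_ij = r_ij · s_i · s_j:
  σ(Q1,Q2) = 0.216 × 0.740 × 1.570 = 0.2509
  σ(Q1,Q3) = 0.044 × 0.740 × 1.411 = 0.0459
  σ(Q1,Q4) = 0.116 × 0.740 × 1.172 = 0.1006
  σ(Q2,Q3) = 0.104 × 1.570 × 1.411 = 0.2304
  σ(Q2,Q4) = 0.267 × 1.570 × 1.172 = 0.4913
  σ(Q3,Q4) = 0.204 × 1.411 × 1.172 = 0.3374
σ²_T = Σσ²ᵢ + 2·Σσ_ij = 6.3770 + 2 × 1.4565 = 9.2900
α = (4/3)·(1 − 6.3770/9.2900) = 0.42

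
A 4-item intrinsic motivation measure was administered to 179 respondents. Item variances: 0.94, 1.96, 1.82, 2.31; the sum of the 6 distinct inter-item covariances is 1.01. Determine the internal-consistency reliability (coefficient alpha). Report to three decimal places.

Σσ²ᵢ = 0.94 + 1.96 + 1.82 + 2.31 = 7.03
Sum of distinct covariances = 1.01
σ²_total = Σσ²ᵢ + 2·Σcov = 7.03 + 2 × 1.01 = 9.05
α = (4/3)·(1 − 7.03/9.05) = 0.298

coefficient alpha = 0.298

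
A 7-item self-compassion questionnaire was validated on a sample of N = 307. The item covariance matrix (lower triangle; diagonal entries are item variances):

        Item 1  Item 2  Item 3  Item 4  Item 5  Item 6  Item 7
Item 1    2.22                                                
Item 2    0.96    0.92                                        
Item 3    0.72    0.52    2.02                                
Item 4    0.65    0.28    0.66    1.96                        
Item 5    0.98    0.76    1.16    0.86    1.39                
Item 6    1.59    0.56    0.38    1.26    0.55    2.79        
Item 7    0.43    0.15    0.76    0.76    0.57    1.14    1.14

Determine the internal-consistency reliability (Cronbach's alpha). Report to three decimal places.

Cronbach's alpha = 0.836

Σσᵢ² = 2.22 + 0.92 + 2.02 + 1.96 + 1.39 + 2.79 + 1.14 = 12.44
Sum of off-diagonal covariances = 15.70
σ²_total = 12.44 + 2 × 15.70 = 43.84
α = (k/(k−1))·(1 − Σσᵢ²/σ²_total) = (7/6)·(1 − 12.44/43.84) = 0.836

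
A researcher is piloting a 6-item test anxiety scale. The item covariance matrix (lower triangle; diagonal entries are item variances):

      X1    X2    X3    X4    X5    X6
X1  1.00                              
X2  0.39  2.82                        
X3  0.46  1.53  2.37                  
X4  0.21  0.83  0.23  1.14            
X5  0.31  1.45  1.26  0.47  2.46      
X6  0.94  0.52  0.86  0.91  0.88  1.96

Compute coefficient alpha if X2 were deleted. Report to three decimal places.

coefficient alpha = 0.742

Remaining items: X1, X3, X4, X5, X6 (k = 5).
ΣVar(i) = 1.00 + 2.37 + 1.14 + 2.46 + 1.96 = 8.93
σ²_T = 8.93 + 2 × 6.53 = 21.99
α (item deleted) = (5/4)·(1 − 8.93/21.99) = 0.742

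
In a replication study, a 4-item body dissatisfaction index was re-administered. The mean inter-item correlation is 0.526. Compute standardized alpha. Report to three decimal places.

α = 0.816

Standardized α = k·r̄ / (1 + (k−1)·r̄) = 4 × 0.526 / (1 + 3 × 0.526)
  = 2.1040 / 2.5780 = 0.816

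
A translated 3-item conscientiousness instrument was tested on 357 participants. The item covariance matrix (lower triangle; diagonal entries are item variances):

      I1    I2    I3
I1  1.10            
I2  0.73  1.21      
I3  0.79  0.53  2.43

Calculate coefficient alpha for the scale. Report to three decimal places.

coefficient alpha = 0.696

ΣVar(i) = 1.10 + 1.21 + 2.43 = 4.74
Σ_{i<j} σ_ij = 2.05
total variance = 4.74 + 2 × 2.05 = 8.84
α = (k/(k−1))·(1 − ΣVar(i)/total variance) = (3/2)·(1 − 4.74/8.84) = 0.696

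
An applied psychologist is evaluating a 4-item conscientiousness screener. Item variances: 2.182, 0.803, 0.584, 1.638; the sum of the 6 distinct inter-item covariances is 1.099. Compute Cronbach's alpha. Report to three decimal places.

ΣVar(i) = 2.182 + 0.803 + 0.584 + 1.638 = 5.207
Sum of distinct covariances = 1.099
Var(T) = ΣVar(i) + 2·Σcov = 5.207 + 2 × 1.099 = 7.405
α = (4/3)·(1 − 5.207/7.405) = 0.396

Cronbach's alpha = 0.396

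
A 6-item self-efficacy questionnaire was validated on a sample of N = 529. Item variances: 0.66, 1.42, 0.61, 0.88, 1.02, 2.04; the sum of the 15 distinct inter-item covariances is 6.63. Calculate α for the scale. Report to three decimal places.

ΣVar(i) = 0.66 + 1.42 + 0.61 + 0.88 + 1.02 + 2.04 = 6.63
Sum of distinct covariances = 6.63
Var(T) = ΣVar(i) + 2·Σcov = 6.63 + 2 × 6.63 = 19.89
α = (6/5)·(1 − 6.63/19.89) = 0.800

α = 0.800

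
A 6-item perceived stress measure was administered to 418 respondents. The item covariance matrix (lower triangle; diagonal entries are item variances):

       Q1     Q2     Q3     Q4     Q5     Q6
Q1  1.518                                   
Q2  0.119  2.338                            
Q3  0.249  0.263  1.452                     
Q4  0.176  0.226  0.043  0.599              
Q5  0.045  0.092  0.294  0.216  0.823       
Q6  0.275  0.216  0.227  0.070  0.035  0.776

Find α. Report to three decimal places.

α = 0.485

Σσᵢ² = 1.518 + 2.338 + 1.452 + 0.599 + 0.823 + 0.776 = 7.506
Sum of off-diagonal covariances = 2.546
σ²_total = 7.506 + 2 × 2.546 = 12.598
α = (k/(k−1))·(1 − Σσᵢ²/σ²_total) = (6/5)·(1 − 7.506/12.598) = 0.485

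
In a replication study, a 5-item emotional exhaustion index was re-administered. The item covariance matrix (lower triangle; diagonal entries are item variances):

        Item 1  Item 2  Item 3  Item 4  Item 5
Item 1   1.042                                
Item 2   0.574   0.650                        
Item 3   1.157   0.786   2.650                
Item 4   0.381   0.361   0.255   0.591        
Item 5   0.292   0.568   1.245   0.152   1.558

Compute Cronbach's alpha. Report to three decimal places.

ΣVar(i) = 1.042 + 0.650 + 2.650 + 0.591 + 1.558 = 6.491
Sum of off-diagonal covariances = 5.771
total variance = 6.491 + 2 × 5.771 = 18.033
α = (k/(k−1))·(1 − ΣVar(i)/total variance) = (5/4)·(1 − 6.491/18.033) = 0.800

Cronbach's alpha = 0.800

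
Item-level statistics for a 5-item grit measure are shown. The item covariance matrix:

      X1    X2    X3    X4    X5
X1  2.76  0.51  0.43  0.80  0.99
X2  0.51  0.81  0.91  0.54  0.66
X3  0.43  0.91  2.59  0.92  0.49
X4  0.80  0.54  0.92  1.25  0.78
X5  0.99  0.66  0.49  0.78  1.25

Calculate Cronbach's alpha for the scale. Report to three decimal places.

Σσ²ᵢ = 2.76 + 0.81 + 2.59 + 1.25 + 1.25 = 8.66
Sum of the distinct covariances = 7.03
Var(T) = 8.66 + 2 × 7.03 = 22.72
α = (k/(k−1))·(1 − Σσ²ᵢ/Var(T)) = (5/4)·(1 − 8.66/22.72) = 0.774

α = 0.774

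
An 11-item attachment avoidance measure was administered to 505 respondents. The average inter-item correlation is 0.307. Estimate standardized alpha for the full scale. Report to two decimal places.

Standardized α = k·r̄ / (1 + (k−1)·r̄) = 11 × 0.307 / (1 + 10 × 0.307)
  = 3.3770 / 4.0700 = 0.83

standardized alpha = 0.83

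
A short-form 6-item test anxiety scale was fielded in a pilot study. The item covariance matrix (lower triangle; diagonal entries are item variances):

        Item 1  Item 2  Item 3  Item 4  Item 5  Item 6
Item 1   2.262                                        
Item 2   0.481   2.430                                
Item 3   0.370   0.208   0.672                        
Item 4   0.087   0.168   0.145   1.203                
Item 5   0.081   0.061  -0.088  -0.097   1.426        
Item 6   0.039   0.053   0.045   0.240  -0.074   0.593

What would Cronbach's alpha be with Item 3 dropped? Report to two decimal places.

α = 0.26

Remaining items: Item 1, Item 2, Item 4, Item 5, Item 6 (k = 5).
Σσ²ᵢ = 2.262 + 2.430 + 1.203 + 1.426 + 0.593 = 7.914
total variance = 7.914 + 2 × 1.039 = 9.992
α (item deleted) = (5/4)·(1 − 7.914/9.992) = 0.26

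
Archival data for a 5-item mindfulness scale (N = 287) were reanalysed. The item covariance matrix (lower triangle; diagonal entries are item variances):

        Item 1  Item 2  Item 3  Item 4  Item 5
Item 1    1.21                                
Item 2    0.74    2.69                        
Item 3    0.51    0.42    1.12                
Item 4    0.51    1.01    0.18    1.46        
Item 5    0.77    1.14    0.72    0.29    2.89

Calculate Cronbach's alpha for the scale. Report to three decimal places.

Cronbach's alpha = 0.716

Σσ²ᵢ = 1.21 + 2.69 + 1.12 + 1.46 + 2.89 = 9.37
Sum of off-diagonal covariances = 6.29
total variance = 9.37 + 2 × 6.29 = 21.95
α = (k/(k−1))·(1 − Σσ²ᵢ/total variance) = (5/4)·(1 − 9.37/21.95) = 0.716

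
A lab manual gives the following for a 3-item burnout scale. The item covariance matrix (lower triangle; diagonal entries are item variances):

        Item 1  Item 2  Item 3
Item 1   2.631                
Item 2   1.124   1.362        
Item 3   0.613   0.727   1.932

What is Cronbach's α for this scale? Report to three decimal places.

sum of item variances = 2.631 + 1.362 + 1.932 = 5.925
Sum of the distinct covariances = 2.464
Var(T) = 5.925 + 2 × 2.464 = 10.853
α = (k/(k−1))·(1 − sum of item variances/Var(T)) = (3/2)·(1 − 5.925/10.853) = 0.681

α = 0.681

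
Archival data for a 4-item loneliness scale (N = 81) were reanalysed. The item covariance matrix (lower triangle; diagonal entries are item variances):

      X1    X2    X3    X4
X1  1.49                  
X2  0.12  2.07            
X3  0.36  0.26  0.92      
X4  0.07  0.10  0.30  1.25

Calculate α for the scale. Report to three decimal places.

ΣVar(i) = 1.49 + 2.07 + 0.92 + 1.25 = 5.73
Sum of off-diagonal covariances = 1.21
Var(T) = 5.73 + 2 × 1.21 = 8.15
α = (k/(k−1))·(1 − ΣVar(i)/Var(T)) = (4/3)·(1 − 5.73/8.15) = 0.396

α = 0.396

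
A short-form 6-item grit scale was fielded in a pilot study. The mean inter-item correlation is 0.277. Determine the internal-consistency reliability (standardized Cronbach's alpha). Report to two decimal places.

α = 0.70

Standardized α = k·r̄ / (1 + (k−1)·r̄) = 6 × 0.277 / (1 + 5 × 0.277)
  = 1.6620 / 2.3850 = 0.70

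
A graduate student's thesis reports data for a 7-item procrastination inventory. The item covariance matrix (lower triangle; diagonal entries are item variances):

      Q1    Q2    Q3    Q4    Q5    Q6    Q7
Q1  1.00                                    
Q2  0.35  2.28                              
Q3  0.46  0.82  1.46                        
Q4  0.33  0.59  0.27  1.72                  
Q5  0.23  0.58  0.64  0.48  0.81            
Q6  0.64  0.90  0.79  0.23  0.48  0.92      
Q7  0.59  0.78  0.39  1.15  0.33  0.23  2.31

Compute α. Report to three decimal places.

Σσᵢ² = 1.00 + 2.28 + 1.46 + 1.72 + 0.81 + 0.92 + 2.31 = 10.50
Σ_{i<j} σ_ij = 11.26
total variance = 10.50 + 2 × 11.26 = 33.02
α = (k/(k−1))·(1 − Σσᵢ²/total variance) = (7/6)·(1 − 10.50/33.02) = 0.796

α = 0.796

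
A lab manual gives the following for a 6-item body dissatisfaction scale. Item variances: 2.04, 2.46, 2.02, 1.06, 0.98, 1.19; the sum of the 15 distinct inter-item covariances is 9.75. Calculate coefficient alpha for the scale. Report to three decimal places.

ΣVar(i) = 2.04 + 2.46 + 2.02 + 1.06 + 0.98 + 1.19 = 9.75
Sum of distinct covariances = 9.75
σ²_total = ΣVar(i) + 2·Σcov = 9.75 + 2 × 9.75 = 29.25
α = (6/5)·(1 − 9.75/29.25) = 0.800

α = 0.800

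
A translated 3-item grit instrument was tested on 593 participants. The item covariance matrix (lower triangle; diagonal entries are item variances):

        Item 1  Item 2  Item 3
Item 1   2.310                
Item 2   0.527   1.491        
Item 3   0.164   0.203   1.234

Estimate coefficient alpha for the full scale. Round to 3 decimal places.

α = 0.393

ΣVar(i) = 2.310 + 1.491 + 1.234 = 5.035
Σ_{i<j} σ_ij = 0.894
Var(T) = 5.035 + 2 × 0.894 = 6.823
α = (k/(k−1))·(1 − ΣVar(i)/Var(T)) = (3/2)·(1 − 5.035/6.823) = 0.393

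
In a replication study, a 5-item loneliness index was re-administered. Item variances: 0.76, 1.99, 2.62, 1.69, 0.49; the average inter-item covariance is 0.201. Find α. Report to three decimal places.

Σσ²ᵢ = 0.76 + 1.99 + 2.62 + 1.69 + 0.49 = 7.55
Sum of the 10 distinct covariances = 10 × 0.201 = 2.010
σ²_T = Σσ²ᵢ + 2·Σcov = 7.55 + 2 × 2.010 = 11.570
α = (5/4)·(1 − 7.55/11.570) = 0.434

α = 0.434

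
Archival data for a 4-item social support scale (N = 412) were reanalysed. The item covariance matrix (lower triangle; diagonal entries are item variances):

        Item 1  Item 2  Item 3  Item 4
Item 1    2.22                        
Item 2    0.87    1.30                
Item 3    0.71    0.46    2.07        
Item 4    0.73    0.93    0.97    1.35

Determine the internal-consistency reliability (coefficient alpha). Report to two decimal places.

α = 0.76

Σσᵢ² = 2.22 + 1.30 + 2.07 + 1.35 = 6.94
Sum of the distinct covariances = 4.67
total variance = 6.94 + 2 × 4.67 = 16.28
α = (k/(k−1))·(1 − Σσᵢ²/total variance) = (4/3)·(1 − 6.94/16.28) = 0.76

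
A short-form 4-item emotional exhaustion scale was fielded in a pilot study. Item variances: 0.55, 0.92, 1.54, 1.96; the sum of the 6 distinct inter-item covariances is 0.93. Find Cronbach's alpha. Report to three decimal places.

Cronbach's alpha = 0.363

ΣVar(i) = 0.55 + 0.92 + 1.54 + 1.96 = 4.97
Sum of distinct covariances = 0.93
Var(T) = ΣVar(i) + 2·Σcov = 4.97 + 2 × 0.93 = 6.83
α = (4/3)·(1 − 4.97/6.83) = 0.363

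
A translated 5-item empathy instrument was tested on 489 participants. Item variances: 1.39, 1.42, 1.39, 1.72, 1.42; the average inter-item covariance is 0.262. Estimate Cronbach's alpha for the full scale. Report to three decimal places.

Σσᵢ² = 1.39 + 1.42 + 1.39 + 1.72 + 1.42 = 7.34
Sum of the 10 distinct covariances = 10 × 0.262 = 2.620
total variance = Σσᵢ² + 2·Σcov = 7.34 + 2 × 2.620 = 12.580
α = (5/4)·(1 − 7.34/12.580) = 0.521

α = 0.521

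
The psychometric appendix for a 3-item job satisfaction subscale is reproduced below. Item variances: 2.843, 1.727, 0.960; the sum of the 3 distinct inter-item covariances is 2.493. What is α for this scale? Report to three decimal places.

sum of item variances = 2.843 + 1.727 + 0.960 = 5.530
Sum of distinct covariances = 2.493
σ²_total = sum of item variances + 2·Σcov = 5.530 + 2 × 2.493 = 10.516
α = (3/2)·(1 − 5.530/10.516) = 0.711

α = 0.711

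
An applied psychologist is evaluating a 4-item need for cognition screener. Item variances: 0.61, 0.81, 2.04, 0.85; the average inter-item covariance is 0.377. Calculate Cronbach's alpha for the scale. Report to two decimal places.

Σσᵢ² = 0.61 + 0.81 + 2.04 + 0.85 = 4.31
Sum of the 6 distinct covariances = 6 × 0.377 = 2.262
total variance = Σσᵢ² + 2·Σcov = 4.31 + 2 × 2.262 = 8.834
α = (4/3)·(1 − 4.31/8.834) = 0.68

Cronbach's alpha = 0.68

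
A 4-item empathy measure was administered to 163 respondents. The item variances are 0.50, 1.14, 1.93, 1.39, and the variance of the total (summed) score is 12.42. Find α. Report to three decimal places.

α = 0.801

Σσ²ᵢ = 0.50 + 1.14 + 1.93 + 1.39 = 4.96
α = (k/(k−1))·(1 − Σσ²ᵢ/σ²_T) = (4/3)·(1 − 4.96/12.42) = 0.801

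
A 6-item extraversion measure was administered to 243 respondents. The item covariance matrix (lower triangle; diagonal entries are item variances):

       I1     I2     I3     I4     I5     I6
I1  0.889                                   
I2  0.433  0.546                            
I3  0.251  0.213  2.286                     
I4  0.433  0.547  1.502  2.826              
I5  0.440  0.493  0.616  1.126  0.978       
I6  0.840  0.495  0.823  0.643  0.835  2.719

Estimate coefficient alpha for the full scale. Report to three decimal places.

coefficient alpha = 0.785

Σσ²ᵢ = 0.889 + 0.546 + 2.286 + 2.826 + 0.978 + 2.719 = 10.244
Sum of off-diagonal covariances = 9.690
Var(T) = 10.244 + 2 × 9.690 = 29.624
α = (k/(k−1))·(1 − Σσ²ᵢ/Var(T)) = (6/5)·(1 − 10.244/29.624) = 0.785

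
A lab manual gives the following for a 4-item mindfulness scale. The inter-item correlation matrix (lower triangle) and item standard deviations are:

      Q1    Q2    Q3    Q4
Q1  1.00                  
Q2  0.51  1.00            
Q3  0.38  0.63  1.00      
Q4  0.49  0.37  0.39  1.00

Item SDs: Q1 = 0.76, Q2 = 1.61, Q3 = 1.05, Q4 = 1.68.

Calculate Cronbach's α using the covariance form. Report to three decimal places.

Cronbach's α = 0.731

Σσ²ᵢ = 0.76² + 1.61² + 1.05² + 1.68² = 7.0946
Covariances σ_ij = r_ij · s_i · s_j:
  σ(Q1,Q2) = 0.51 × 0.76 × 1.61 = 0.6240
  σ(Q1,Q3) = 0.38 × 0.76 × 1.05 = 0.3032
  σ(Q1,Q4) = 0.49 × 0.76 × 1.68 = 0.6256
  σ(Q2,Q3) = 0.63 × 1.61 × 1.05 = 1.0650
  σ(Q2,Q4) = 0.37 × 1.61 × 1.68 = 1.0008
  σ(Q3,Q4) = 0.39 × 1.05 × 1.68 = 0.6880
σ²_T = Σσ²ᵢ + 2·Σσ_ij = 7.0946 + 2 × 4.3066 = 15.7078
α = (4/3)·(1 − 7.0946/15.7078) = 0.731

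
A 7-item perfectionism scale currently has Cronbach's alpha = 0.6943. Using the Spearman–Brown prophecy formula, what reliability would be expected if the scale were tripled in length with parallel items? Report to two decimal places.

predicted reliability = 0.87

Length factor m = 3
α' = m·α / (1 + (m−1)·α)
   = 3 × 0.6943 / (1 + (3 − 1) × 0.6943)
   = 2.0829 / 2.3886 = 0.87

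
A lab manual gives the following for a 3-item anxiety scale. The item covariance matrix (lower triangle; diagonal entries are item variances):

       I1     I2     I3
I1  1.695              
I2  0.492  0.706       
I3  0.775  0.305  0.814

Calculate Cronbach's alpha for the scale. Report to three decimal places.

Σσᵢ² = 1.695 + 0.706 + 0.814 = 3.215
Sum of off-diagonal covariances = 1.572
σ²_total = 3.215 + 2 × 1.572 = 6.359
α = (k/(k−1))·(1 − Σσᵢ²/σ²_total) = (3/2)·(1 − 3.215/6.359) = 0.742

α = 0.742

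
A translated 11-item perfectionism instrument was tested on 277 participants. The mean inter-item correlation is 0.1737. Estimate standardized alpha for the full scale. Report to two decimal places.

Standardized α = k·r̄ / (1 + (k−1)·r̄) = 11 × 0.1737 / (1 + 10 × 0.1737)
  = 1.9107 / 2.7370 = 0.70

standardized alpha = 0.70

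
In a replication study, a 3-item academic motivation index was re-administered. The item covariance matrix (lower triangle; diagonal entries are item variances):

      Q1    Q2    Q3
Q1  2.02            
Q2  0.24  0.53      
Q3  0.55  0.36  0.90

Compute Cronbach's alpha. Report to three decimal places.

Cronbach's alpha = 0.600

sum of item variances = 2.02 + 0.53 + 0.90 = 3.45
Σ_{i<j} σ_ij = 1.15
σ²_T = 3.45 + 2 × 1.15 = 5.75
α = (k/(k−1))·(1 − sum of item variances/σ²_T) = (3/2)·(1 − 3.45/5.75) = 0.600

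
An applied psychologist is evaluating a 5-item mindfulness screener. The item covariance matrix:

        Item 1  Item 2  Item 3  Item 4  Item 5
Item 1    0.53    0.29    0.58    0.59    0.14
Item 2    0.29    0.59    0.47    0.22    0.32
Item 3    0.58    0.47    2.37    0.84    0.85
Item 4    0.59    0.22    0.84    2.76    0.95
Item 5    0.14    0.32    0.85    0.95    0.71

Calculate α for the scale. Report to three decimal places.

α = 0.752

Σσ²ᵢ = 0.53 + 0.59 + 2.37 + 2.76 + 0.71 = 6.96
Sum of off-diagonal covariances = 5.25
Var(T) = 6.96 + 2 × 5.25 = 17.46
α = (k/(k−1))·(1 − Σσ²ᵢ/Var(T)) = (5/4)·(1 − 6.96/17.46) = 0.752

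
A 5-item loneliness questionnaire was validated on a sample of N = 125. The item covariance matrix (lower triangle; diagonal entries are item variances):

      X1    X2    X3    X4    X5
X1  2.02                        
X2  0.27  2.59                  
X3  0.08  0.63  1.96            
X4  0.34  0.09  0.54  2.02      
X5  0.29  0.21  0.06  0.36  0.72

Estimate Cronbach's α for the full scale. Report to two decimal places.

α = 0.48

Σσᵢ² = 2.02 + 2.59 + 1.96 + 2.02 + 0.72 = 9.31
Sum of off-diagonal covariances = 2.87
σ²_T = 9.31 + 2 × 2.87 = 15.05
α = (k/(k−1))·(1 − Σσᵢ²/σ²_T) = (5/4)·(1 − 9.31/15.05) = 0.48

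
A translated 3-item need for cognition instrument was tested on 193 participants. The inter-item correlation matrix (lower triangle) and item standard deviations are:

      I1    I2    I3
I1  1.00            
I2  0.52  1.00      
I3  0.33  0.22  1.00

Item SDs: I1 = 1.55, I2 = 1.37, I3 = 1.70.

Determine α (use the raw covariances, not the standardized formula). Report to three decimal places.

α = 0.614

Σσ²ᵢ = 1.55² + 1.37² + 1.70² = 7.1694
Covariances σ_ij = r_ij · s_i · s_j:
  σ(I1,I2) = 0.52 × 1.55 × 1.37 = 1.1042
  σ(I1,I3) = 0.33 × 1.55 × 1.70 = 0.8696
  σ(I2,I3) = 0.22 × 1.37 × 1.70 = 0.5124
σ²_T = Σσ²ᵢ + 2·Σσ_ij = 7.1694 + 2 × 2.4862 = 12.1418
α = (3/2)·(1 − 7.1694/12.1418) = 0.614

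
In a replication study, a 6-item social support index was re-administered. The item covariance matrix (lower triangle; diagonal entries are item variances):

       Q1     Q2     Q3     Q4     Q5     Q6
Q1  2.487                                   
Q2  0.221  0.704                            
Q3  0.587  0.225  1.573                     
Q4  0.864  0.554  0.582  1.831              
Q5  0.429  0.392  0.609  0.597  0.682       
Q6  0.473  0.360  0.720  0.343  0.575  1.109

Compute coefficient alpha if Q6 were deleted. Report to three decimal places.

Remaining items: Q1, Q2, Q3, Q4, Q5 (k = 5).
ΣVar(i) = 2.487 + 0.704 + 1.573 + 1.831 + 0.682 = 7.277
σ²_total = 7.277 + 2 × 5.060 = 17.397
α (item deleted) = (5/4)·(1 − 7.277/17.397) = 0.727

coefficient alpha = 0.727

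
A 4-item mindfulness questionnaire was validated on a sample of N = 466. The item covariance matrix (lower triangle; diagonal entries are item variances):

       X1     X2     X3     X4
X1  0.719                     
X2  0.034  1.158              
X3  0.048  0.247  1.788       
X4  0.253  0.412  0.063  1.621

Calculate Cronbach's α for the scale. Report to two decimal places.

Cronbach's α = 0.38

Σσ²ᵢ = 0.719 + 1.158 + 1.788 + 1.621 = 5.286
Sum of off-diagonal covariances = 1.057
total variance = 5.286 + 2 × 1.057 = 7.400
α = (k/(k−1))·(1 − Σσ²ᵢ/total variance) = (4/3)·(1 − 5.286/7.400) = 0.38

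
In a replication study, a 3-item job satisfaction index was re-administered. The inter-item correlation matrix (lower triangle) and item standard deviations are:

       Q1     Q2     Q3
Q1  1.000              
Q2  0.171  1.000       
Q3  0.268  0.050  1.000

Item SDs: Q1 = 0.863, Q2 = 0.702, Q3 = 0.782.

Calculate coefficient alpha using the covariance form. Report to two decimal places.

α = 0.38

Σσ²ᵢ = 0.863² + 0.702² + 0.782² = 1.8491
Covariances σ_ij = r_ij · s_i · s_j:
  σ(Q1,Q2) = 0.171 × 0.863 × 0.702 = 0.1036
  σ(Q1,Q3) = 0.268 × 0.863 × 0.782 = 0.1809
  σ(Q2,Q3) = 0.050 × 0.702 × 0.782 = 0.0274
σ²_T = Σσ²ᵢ + 2·Σσ_ij = 1.8491 + 2 × 0.3119 = 2.4729
α = (3/2)·(1 − 1.8491/2.4729) = 0.38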